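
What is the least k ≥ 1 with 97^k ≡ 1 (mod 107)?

By Lagrange's theorem, ord_107(97) divides φ(107) = 107 − 1 = 106 = 2 · 53.
Divisors of 106: 1, 2, 53, 106.
Compute 97^d (mod 107) for the divisors d until we hit 1:
97^1 ≡ 97 (mod 107)
97^2 ≡ 100 (mod 107)
97^53 ≡ 106 (mod 107)
97^106 ≡ 1 (mod 107) ✓
Hence ord(97) = 106.

106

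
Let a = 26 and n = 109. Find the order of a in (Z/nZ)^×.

The order of 26 must divide φ(109) = 109 − 1 = 108 = 2^2 · 3^3.
Divisors of 108: 1, 2, 3, 4, 6, 9, 12, 18, 27, 36, 54, 108.
Check 26^d mod 109 for each divisor in increasing order:
26^1 ≡ 26 (mod 109)
26^2 ≡ 22 (mod 109)
26^3 ≡ 27 (mod 109)
26^4 ≡ 48 (mod 109)
26^6 ≡ 75 (mod 109)
26^9 ≡ 63 (mod 109)
26^12 ≡ 66 (mod 109)
26^18 ≡ 45 (mod 109)
26^27 ≡ 1 (mod 109) ✓
The smallest such exponent is 27, so the order of 26 is 27.

27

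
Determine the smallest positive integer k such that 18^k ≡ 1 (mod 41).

5

Since 18 ∈ (Z/41Z)^×, its order divides φ(41) = 41 − 1 = 40 = 2^3 · 5.
Divisors of 40: 1, 2, 4, 5, 8, 10, 20, 40.
Check 18^d mod 41 for each divisor in increasing order:
18^1 ≡ 18 (mod 41)
18^2 ≡ 37 (mod 41)
18^4 ≡ 16 (mod 41)
18^5 ≡ 1 (mod 41) ✓
Hence ord(18) = 5.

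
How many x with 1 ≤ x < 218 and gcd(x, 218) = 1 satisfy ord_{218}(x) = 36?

φ(218) = φ(2)·φ(109) = 1·108 = 108 = 2^2 · 3^3.
Since (Z/218Z)^× is cyclic of order 108, the number of elements of order d is φ(d) when d | 108 and 0 otherwise.
36 = 2^2 · 3^2 divides 108, and φ(36) = 12.

12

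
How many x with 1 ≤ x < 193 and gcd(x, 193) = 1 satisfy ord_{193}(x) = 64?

32

φ(193) = 193 − 1 = 192 = 2^6 · 3.
(Z/193Z)^× is cyclic (|G| = 192); a cyclic group of order m has exactly φ(d) elements of each order d | m, and none otherwise.
64 = 2^6 divides 192, and φ(64) = 32.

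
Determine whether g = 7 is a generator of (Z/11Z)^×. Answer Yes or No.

φ(11) = 11 − 1 = 10 = 2 · 5.
It suffices to check that the order of 7 is not a proper divisor of 10: compute 7^(10/q) for q ∈ {2, 5}.
7^5 ≡ 10 (mod 11)  [q = 2: ≢ 1 ✓]
7^2 ≡ 5 (mod 11)  [q = 5: ≢ 1 ✓]
None equal 1, so ord_11(7) = 10: 7 is a primitive root.

Yes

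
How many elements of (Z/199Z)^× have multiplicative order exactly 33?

20

φ(199) = 199 − 1 = 198 = 2 · 3^2 · 11.
Since (Z/199Z)^× is cyclic of order 198, the number of elements of order d is φ(d) when d | 198 and 0 otherwise.
33 = 3 · 11 divides 198, and φ(33) = 20.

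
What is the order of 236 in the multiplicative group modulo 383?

The order of 236 must divide φ(383) = 383 − 1 = 382 = 2 · 191.
Divisors of 382: 1, 2, 191, 382.
Test each divisor d:
236^1 ≡ 236 (mod 383)
236^2 ≡ 161 (mod 383)
236^191 ≡ 382 (mod 383)
236^382 ≡ 1 (mod 383) ✓
Therefore the multiplicative order of 236 modulo 383 is 382.

382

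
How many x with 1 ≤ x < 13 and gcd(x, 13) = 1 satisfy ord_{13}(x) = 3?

2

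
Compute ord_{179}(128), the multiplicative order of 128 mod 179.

ord(128) | φ(179) = 179 − 1 = 178 = 2 · 89.
Divisors of 178: 1, 2, 89, 178.
Evaluate successive powers at the divisors of 178:
128^1 ≡ 128 (mod 179)
128^2 ≡ 95 (mod 179)
128^89 ≡ 178 (mod 179)
128^178 ≡ 1 (mod 179) ✓
The smallest such exponent is 178, so the order of 128 is 178.

178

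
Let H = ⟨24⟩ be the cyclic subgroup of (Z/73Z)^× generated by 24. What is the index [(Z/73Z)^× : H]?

By Lagrange's theorem, ord_73(24) divides φ(73) = 73 − 1 = 72 = 2^3 · 3^2.
Divisors of 72: 1, 2, 3, 4, 6, 8, 9, 12, 18, 24, 36, 72.
Evaluate successive powers at the divisors of 72:
24^1 ≡ 24 (mod 73)
24^2 ≡ 65 (mod 73)
24^3 ≡ 27 (mod 73)
24^4 ≡ 64 (mod 73)
24^6 ≡ 72 (mod 73)
24^8 ≡ 8 (mod 73)
24^9 ≡ 46 (mod 73)
24^12 ≡ 1 (mod 73) ✓
Thus |⟨24⟩| = ord(24) = 12.
Index = |(Z/73Z)^×| / |⟨24⟩| = 72 / 12 = 6.

6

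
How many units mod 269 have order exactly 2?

1

φ(269) = 269 − 1 = 268 = 2^2 · 67.
Since (Z/269Z)^× is cyclic of order 268, the number of elements of order d is φ(d) when d | 268 and 0 otherwise.
2 | 268, and φ(2) = 2 − 1 = 1.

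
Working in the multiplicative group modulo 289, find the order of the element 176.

272

Since 176 ∈ (Z/289Z)^×, its order divides φ(289) = φ(17^2) = 17·(17−1) = 272 = 2^4 · 17.
Divisors of 272: 1, 2, 4, 8, 16, 17, 34, 68, 136, 272.
Compute 176^d (mod 289) for the divisors d until we hit 1:
176^1 ≡ 176 (mod 289)
176^2 ≡ 53 (mod 289)
176^4 ≡ 208 (mod 289)
176^8 ≡ 203 (mod 289)
176^16 ≡ 171 (mod 289)
176^17 ≡ 40 (mod 289)
176^34 ≡ 155 (mod 289)
176^68 ≡ 38 (mod 289)
176^136 ≡ 288 (mod 289)
176^272 ≡ 1 (mod 289) ✓
So ord_289(176) = 272.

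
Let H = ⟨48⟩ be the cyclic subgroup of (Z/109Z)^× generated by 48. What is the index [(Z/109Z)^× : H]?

By Lagrange's theorem, ord_109(48) divides φ(109) = 109 − 1 = 108 = 2^2 · 3^3.
Divisors of 108: 1, 2, 3, 4, 6, 9, 12, 18, 27, 36, 54, 108.
Test each divisor d:
48^1 ≡ 48 (mod 109)
48^2 ≡ 15 (mod 109)
48^3 ≡ 66 (mod 109)
48^4 ≡ 7 (mod 109)
48^6 ≡ 105 (mod 109)
48^9 ≡ 63 (mod 109)
48^12 ≡ 16 (mod 109)
48^18 ≡ 45 (mod 109)
48^27 ≡ 1 (mod 109) ✓
So ord_109(48) = 27, hence |⟨48⟩| = 27.
The index is φ(109) / ord(48) = 108 / 27 = 4.

4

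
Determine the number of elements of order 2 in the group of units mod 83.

φ(83) = 83 − 1 = 82 = 2 · 41.
(Z/83Z)^× is cyclic (|G| = 82); a cyclic group of order m has exactly φ(d) elements of each order d | m, and none otherwise.
2 | 82, and φ(2) = 2 − 1 = 1.

1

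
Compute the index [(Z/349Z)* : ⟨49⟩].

2

Since 49 ∈ (Z/349Z)^×, its order divides φ(349) = 349 − 1 = 348 = 2^2 · 3 · 29.
Divisors of 348: 1, 2, 3, 4, 6, 12, 29, 58, 87, 116, 174, 348.
Test each divisor d:
49^1 ≡ 49 (mod 349)
49^2 ≡ 307 (mod 349)
49^3 ≡ 36 (mod 349)
49^4 ≡ 19 (mod 349)
49^6 ≡ 249 (mod 349)
49^12 ≡ 228 (mod 349)
49^29 ≡ 227 (mod 349)
49^58 ≡ 226 (mod 349)
49^87 ≡ 348 (mod 349)
49^116 ≡ 122 (mod 349)
49^174 ≡ 1 (mod 349) ✓
So ord_349(49) = 174, hence |⟨49⟩| = 174.
Index = |(Z/349Z)^×| / |⟨49⟩| = 348 / 174 = 2.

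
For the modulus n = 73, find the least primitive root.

φ(73) = 73 − 1 = 72 = 2^3 · 3^2.
g is a primitive root iff g^(72/q) ≢ 1 (mod 73) for each prime q ∈ {2, 3}.
g = 2: 2^36 ≡ 1 — hits 1, so not a primitive root.
g = 3: 3^36 ≡ 1 — hits 1, so not a primitive root.
g = 4: 4^36 ≡ 1 — hits 1, so not a primitive root.
g = 5: 5^36 ≡ 72; 5^24 ≡ 8 — none is 1, so 5 is a primitive root.
The smallest primitive root modulo 73 is 5.

5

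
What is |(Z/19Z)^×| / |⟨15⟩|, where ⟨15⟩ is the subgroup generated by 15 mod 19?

1

Since 15 ∈ (Z/19Z)^×, its order divides φ(19) = 19 − 1 = 18 = 2 · 3^2.
Divisors of 18: 1, 2, 3, 6, 9, 18.
Check 15^d mod 19 for each divisor in increasing order:
15^1 ≡ 15
15^2 ≡ 16
15^3 ≡ 12
15^6 ≡ 11
15^9 ≡ 18
15^18 ≡ 1
Thus |⟨15⟩| = ord(15) = 18.
The index is φ(19) / ord(15) = 18 / 18 = 1.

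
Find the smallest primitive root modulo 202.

3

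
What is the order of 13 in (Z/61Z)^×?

By Lagrange's theorem, ord_61(13) divides φ(61) = 61 − 1 = 60 = 2^2 · 3 · 5.
Divisors of 60: 1, 2, 3, 4, 5, 6, 10, 12, 15, 20, 30, 60.
Check 13^d mod 61 for each divisor in increasing order:
13^1 ≡ 13 (mod 61)
13^2 ≡ 47 (mod 61)
13^3 ≡ 1 (mod 61) ✓
So ord_61(13) = 3.

3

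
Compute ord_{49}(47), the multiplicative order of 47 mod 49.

By Lagrange's theorem, ord_49(47) divides φ(49) = φ(7^2) = 7·(7−1) = 42 = 2 · 3 · 7.
Divisors of 42: 1, 2, 3, 6, 7, 14, 21, 42.
Compute 47^d (mod 49) for the divisors d until we hit 1:
47^1 ≡ 47 (mod 49)
47^2 ≡ 4 (mod 49)
47^3 ≡ 41 (mod 49)
47^6 ≡ 15 (mod 49)
47^7 ≡ 19 (mod 49)
47^14 ≡ 18 (mod 49)
47^21 ≡ 48 (mod 49)
47^42 ≡ 1 (mod 49) ✓
Therefore the multiplicative order of 47 modulo 49 is 42.

42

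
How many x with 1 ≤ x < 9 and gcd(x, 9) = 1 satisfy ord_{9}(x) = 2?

1

φ(9) = φ(3^2) = 3·(3−1) = 6 = 2 · 3.
Since (Z/9Z)^× is cyclic of order 6, the number of elements of order d is φ(d) when d | 6 and 0 otherwise.
2 | 6, and φ(2) = 2 − 1 = 1.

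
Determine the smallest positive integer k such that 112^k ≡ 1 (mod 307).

153

ord(112) | φ(307) = 307 − 1 = 306 = 2 · 3^2 · 17.
Divisors of 306: 1, 2, 3, 6, 9, 17, 18, 34, 51, 102, 153, 306.
Evaluate successive powers at the divisors of 306:
112^1 ≡ 112
112^2 ≡ 264
112^3 ≡ 96
112^6 ≡ 6
112^9 ≡ 269
112^17 ≡ 287
112^18 ≡ 216
112^34 ≡ 93
112^51 ≡ 289
112^102 ≡ 17
112^153 ≡ 1
So ord_307(112) = 153.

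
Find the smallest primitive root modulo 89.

φ(89) = 89 − 1 = 88 = 2^3 · 11.
Test candidates g = 2, 3, … against the prime factors q ∈ {2, 11} of φ(89): g is a generator iff g^(88/q) ≢ 1 for every such q.
g = 2: 2^44 ≡ 1 — hits 1, so not a primitive root.
g = 3: 3^44 ≡ 88; 3^8 ≡ 64 — none is 1, so 3 is a primitive root.
So 3 is the smallest generator of (Z/89Z)^×.

3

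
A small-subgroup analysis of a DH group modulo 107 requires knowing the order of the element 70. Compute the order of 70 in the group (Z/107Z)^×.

106

By Lagrange's theorem, ord_107(70) divides φ(107) = 107 − 1 = 106 = 2 · 53.
Divisors of 106: 1, 2, 53, 106.
Compute 70^d (mod 107) for the divisors d until we hit 1:
70^1 ≡ 70 (mod 107)
70^2 ≡ 85 (mod 107)
70^53 ≡ 106 (mod 107)
70^106 ≡ 1 (mod 107) ✓
The smallest such exponent is 106, so the order of 70 is 106.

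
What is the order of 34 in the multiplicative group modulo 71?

ord(34) | φ(71) = 71 − 1 = 70 = 2 · 5 · 7.
Divisors of 70: 1, 2, 5, 7, 10, 14, 35, 70.
Check 34^d mod 71 for each divisor in increasing order:
34^1 ≡ 34
34^2 ≡ 20
34^5 ≡ 39
34^7 ≡ 70
34^10 ≡ 30
34^14 ≡ 1
So ord_71(34) = 14.

14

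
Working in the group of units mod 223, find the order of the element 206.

By Lagrange's theorem, ord_223(206) divides φ(223) = 223 − 1 = 222 = 2 · 3 · 37.
Divisors of 222: 1, 2, 3, 6, 37, 74, 111, 222.
Check 206^d mod 223 for each divisor in increasing order:
206^1 ≡ 206
206^2 ≡ 66
206^3 ≡ 216
206^6 ≡ 49
206^37 ≡ 222
206^74 ≡ 1
The smallest such exponent is 74, so the order of 206 is 74.

74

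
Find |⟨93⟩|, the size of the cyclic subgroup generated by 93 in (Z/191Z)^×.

The order of 93 must divide φ(191) = 191 − 1 = 190 = 2 · 5 · 19.
Divisors of 190: 1, 2, 5, 10, 19, 38, 95, 190.
Compute 93^d (mod 191) for the divisors d until we hit 1:
93^1 ≡ 93 (mod 191)
93^2 ≡ 54 (mod 191)
93^5 ≡ 159 (mod 191)
93^10 ≡ 69 (mod 191)
93^19 ≡ 82 (mod 191)
93^38 ≡ 39 (mod 191)
93^95 ≡ 190 (mod 191)
93^190 ≡ 1 (mod 191) ✓
Hence ord(93) = 190.

190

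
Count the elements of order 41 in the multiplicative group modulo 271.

φ(271) = 271 − 1 = 270 = 2 · 3^3 · 5.
(Z/271Z)^× is cyclic (|G| = 270); a cyclic group of order m has exactly φ(d) elements of each order d | m, and none otherwise.
Here 270 is not a multiple of 41, so there are no elements of order 41.

0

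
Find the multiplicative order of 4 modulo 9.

By Lagrange's theorem, ord_9(4) divides φ(9) = φ(3^2) = 3·(3−1) = 6 = 2 · 3.
Divisors of 6: 1, 2, 3, 6.
Check 4^d mod 9 for each divisor in increasing order:
4^1 ≡ 4
4^2 ≡ 7
4^3 ≡ 1
The smallest such exponent is 3, so the order of 4 is 3.

3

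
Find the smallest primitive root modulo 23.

5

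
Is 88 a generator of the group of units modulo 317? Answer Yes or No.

φ(317) = 317 − 1 = 316 = 2^2 · 79.
An element g generates (Z/317Z)^× iff g^(316/q) ≢ 1 (mod 317) for each prime q ∈ {2, 79}.
88^158 ≡ 316 (mod 317)  [q = 2: ≢ 1 ✓]
88^4 ≡ 110 (mod 317)  [q = 79: ≢ 1 ✓]
None equal 1, so ord_317(88) = 316: 88 is a primitive root.

Yes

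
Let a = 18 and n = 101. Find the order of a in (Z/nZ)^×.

By Lagrange's theorem, ord_101(18) divides φ(101) = 101 − 1 = 100 = 2^2 · 5^2.
Divisors of 100: 1, 2, 4, 5, 10, 20, 25, 50, 100.
Compute 18^d (mod 101) for the divisors d until we hit 1:
18^1 ≡ 18
18^2 ≡ 21
18^4 ≡ 37
18^5 ≡ 60
18^10 ≡ 65
18^20 ≡ 84
18^25 ≡ 91
18^50 ≡ 100
18^100 ≡ 1
So ord_101(18) = 100.

100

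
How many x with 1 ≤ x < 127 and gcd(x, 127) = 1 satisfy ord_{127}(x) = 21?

12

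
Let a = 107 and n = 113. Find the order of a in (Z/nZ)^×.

112

Since 107 ∈ (Z/113Z)^×, its order divides φ(113) = 113 − 1 = 112 = 2^4 · 7.
Divisors of 112: 1, 2, 4, 7, 8, 14, 16, 28, 56, 112.
Test each divisor d:
107^1 ≡ 107 (mod 113)
107^2 ≡ 36 (mod 113)
107^4 ≡ 53 (mod 113)
107^7 ≡ 78 (mod 113)
107^8 ≡ 97 (mod 113)
107^14 ≡ 95 (mod 113)
107^16 ≡ 30 (mod 113)
107^28 ≡ 98 (mod 113)
107^56 ≡ 112 (mod 113)
107^112 ≡ 1 (mod 113) ✓
The smallest such exponent is 112, so the order of 107 is 112.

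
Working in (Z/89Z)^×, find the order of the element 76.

88

ord(76) | φ(89) = 89 − 1 = 88 = 2^3 · 11.
Divisors of 88: 1, 2, 4, 8, 11, 22, 44, 88.
Test each divisor d:
76^1 ≡ 76 (mod 89)
76^2 ≡ 80 (mod 89)
76^4 ≡ 81 (mod 89)
76^8 ≡ 64 (mod 89)
76^11 ≡ 12 (mod 89)
76^22 ≡ 55 (mod 89)
76^44 ≡ 88 (mod 89)
76^88 ≡ 1 (mod 89) ✓
Hence ord(76) = 88.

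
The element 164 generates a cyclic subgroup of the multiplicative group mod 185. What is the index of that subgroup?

The order of 164 must divide φ(185) = φ(5·37) = (5−1)·(37−1) = 4·36 = 144 = 2^4 · 3^2.
Divisors of 144: 1, 2, 3, 4, 6, 8, 9, 12, 16, 18, 24, 36, 48, 72, 144.
Test each divisor d:
164^1 ≡ 164 (mod 185)
164^2 ≡ 71 (mod 185)
164^3 ≡ 174 (mod 185)
164^4 ≡ 46 (mod 185)
164^6 ≡ 121 (mod 185)
164^8 ≡ 81 (mod 185)
164^9 ≡ 149 (mod 185)
164^12 ≡ 26 (mod 185)
164^16 ≡ 86 (mod 185)
164^18 ≡ 1 (mod 185) ✓
The order of 164 is 18, so the subgroup it generates has 18 elements.
The index is φ(185) / ord(164) = 144 / 18 = 8.

8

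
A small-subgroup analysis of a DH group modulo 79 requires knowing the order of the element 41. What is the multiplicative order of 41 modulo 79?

26

Since 41 ∈ (Z/79Z)^×, its order divides φ(79) = 79 − 1 = 78 = 2 · 3 · 13.
Divisors of 78: 1, 2, 3, 6, 13, 26, 39, 78.
Check 41^d mod 79 for each divisor in increasing order:
41^1 ≡ 41 (mod 79)
41^2 ≡ 22 (mod 79)
41^3 ≡ 33 (mod 79)
41^6 ≡ 62 (mod 79)
41^13 ≡ 78 (mod 79)
41^26 ≡ 1 (mod 79) ✓
So ord_79(41) = 26.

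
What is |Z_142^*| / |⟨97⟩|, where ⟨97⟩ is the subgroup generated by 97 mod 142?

5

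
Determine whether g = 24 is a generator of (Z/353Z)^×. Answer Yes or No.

Yes

φ(353) = 353 − 1 = 352 = 2^5 · 11.
24 is a primitive root mod 353 iff 24^(φ(353)/q) ≢ 1 for every prime q | φ(353), i.e. q ∈ {2, 11}.
24^176 ≡ 352 (mod 353)  [q = 2: ≢ 1 ✓]
24^32 ≡ 187 (mod 353)  [q = 11: ≢ 1 ✓]
Every test exponent gives a nontrivial residue, hence 24 generates the full group.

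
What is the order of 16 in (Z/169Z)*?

Since 16 ∈ (Z/169Z)^×, its order divides φ(169) = φ(13^2) = 13·(13−1) = 156 = 2^2 · 3 · 13.
Divisors of 156: 1, 2, 3, 4, 6, 12, 13, 26, 39, 52, 78, 156.
Compute 16^d (mod 169) for the divisors d until we hit 1:
16^1 ≡ 16
16^2 ≡ 87
16^3 ≡ 40
16^4 ≡ 133
16^6 ≡ 79
16^12 ≡ 157
16^13 ≡ 146
16^26 ≡ 22
16^39 ≡ 1
Therefore the multiplicative order of 16 modulo 169 is 39.

39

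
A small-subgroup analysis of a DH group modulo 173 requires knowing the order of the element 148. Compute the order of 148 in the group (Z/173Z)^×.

ord(148) | φ(173) = 173 − 1 = 172 = 2^2 · 43.
Divisors of 172: 1, 2, 4, 43, 86, 172.
Test each divisor d:
148^1 ≡ 148 (mod 173)
148^2 ≡ 106 (mod 173)
148^4 ≡ 164 (mod 173)
148^43 ≡ 1 (mod 173) ✓
So ord_173(148) = 43.

43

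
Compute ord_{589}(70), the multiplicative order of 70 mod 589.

90

Since 70 ∈ (Z/589Z)^×, its order divides φ(589) = φ(19·31) = (19−1)·(31−1) = 18·30 = 540 = 2^2 · 3^3 · 5.
Divisors of 540: 1, 2, 3, 4, 5, 6, 9, 10, 12, 15, 18, 20, 27, 30, 36, 45, 54, 60, 90, 108, 135, 180, 270, 540.
Compute 70^d (mod 589) for the divisors d until we hit 1:
70^1 ≡ 70
70^2 ≡ 188
70^3 ≡ 202
70^4 ≡ 4
70^5 ≡ 280
70^6 ≡ 163
70^9 ≡ 531
70^10 ≡ 63
70^12 ≡ 64
70^15 ≡ 559
70^18 ≡ 419
70^20 ≡ 435
70^27 ≡ 436
70^30 ≡ 311
70^36 ≡ 39
70^45 ≡ 94
70^54 ≡ 438
70^60 ≡ 125
70^90 ≡ 1
The smallest such exponent is 90, so the order of 70 is 90.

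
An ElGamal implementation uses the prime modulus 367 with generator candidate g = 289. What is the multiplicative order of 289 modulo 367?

Since 289 ∈ (Z/367Z)^×, its order divides φ(367) = 367 − 1 = 366 = 2 · 3 · 61.
Divisors of 366: 1, 2, 3, 6, 61, 122, 183, 366.
Test each divisor d:
289^1 ≡ 289
289^2 ≡ 212
289^3 ≡ 346
289^6 ≡ 74
289^61 ≡ 283
289^122 ≡ 83
289^183 ≡ 1
So ord_367(289) = 183.

183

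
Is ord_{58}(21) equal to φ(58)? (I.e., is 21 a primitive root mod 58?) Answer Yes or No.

Yes

φ(58) = φ(2)·φ(29) = 1·28 = 28 = 2^2 · 7.
Test 21^(28/q) mod 58 for each prime factor q of 28:
21^14 ≡ 57 (mod 58)  [q = 2: ≢ 1 ✓]
21^4 ≡ 7 (mod 58)  [q = 7: ≢ 1 ✓]
Every test exponent gives a nontrivial residue, hence 21 generates the full group.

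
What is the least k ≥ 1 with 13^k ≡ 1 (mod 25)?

By Lagrange's theorem, ord_25(13) divides φ(25) = φ(5^2) = 5·(5−1) = 20 = 2^2 · 5.
Divisors of 20: 1, 2, 4, 5, 10, 20.
Evaluate successive powers at the divisors of 20:
13^1 ≡ 13
13^2 ≡ 19
13^4 ≡ 11
13^5 ≡ 18
13^10 ≡ 24
13^20 ≡ 1
Hence ord(13) = 20.

20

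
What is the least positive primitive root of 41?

6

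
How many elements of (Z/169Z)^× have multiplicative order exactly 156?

48

φ(169) = φ(13^2) = 13·(13−1) = 156 = 2^2 · 3 · 13.
(Z/169Z)^× is cyclic (|G| = 156); a cyclic group of order m has exactly φ(d) elements of each order d | m, and none otherwise.
156 = 2^2 · 3 · 13 divides 156, and φ(156) = 48.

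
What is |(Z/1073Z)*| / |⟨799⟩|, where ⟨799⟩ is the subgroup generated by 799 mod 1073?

4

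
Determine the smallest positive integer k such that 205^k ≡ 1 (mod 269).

By Lagrange's theorem, ord_269(205) divides φ(269) = 269 − 1 = 268 = 2^2 · 67.
Divisors of 268: 1, 2, 4, 67, 134, 268.
Compute 205^d (mod 269) for the divisors d until we hit 1:
205^1 ≡ 205 (mod 269)
205^2 ≡ 61 (mod 269)
205^4 ≡ 224 (mod 269)
205^67 ≡ 1 (mod 269) ✓
The smallest such exponent is 67, so the order of 205 is 67.

67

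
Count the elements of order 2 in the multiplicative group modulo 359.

φ(359) = 359 − 1 = 358 = 2 · 179.
(Z/359Z)^× is cyclic (|G| = 358); a cyclic group of order m has exactly φ(d) elements of each order d | m, and none otherwise.
2 | 358, and φ(2) = 2 − 1 = 1.

1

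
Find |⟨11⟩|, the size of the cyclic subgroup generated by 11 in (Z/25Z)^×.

5

ord(11) | φ(25) = φ(5^2) = 5·(5−1) = 20 = 2^2 · 5.
Divisors of 20: 1, 2, 4, 5, 10, 20.
Compute 11^d (mod 25) for the divisors d until we hit 1:
11^1 ≡ 11 (mod 25)
11^2 ≡ 21 (mod 25)
11^4 ≡ 16 (mod 25)
11^5 ≡ 1 (mod 25) ✓
Therefore the multiplicative order of 11 modulo 25 is 5.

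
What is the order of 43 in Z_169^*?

78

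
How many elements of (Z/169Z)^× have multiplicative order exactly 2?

1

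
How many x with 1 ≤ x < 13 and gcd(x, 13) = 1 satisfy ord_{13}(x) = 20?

0

φ(13) = 13 − 1 = 12 = 2^2 · 3.
Since (Z/13Z)^× is cyclic of order 12, the number of elements of order d is φ(d) when d | 12 and 0 otherwise.
Since 20 ∤ 12, the count is 0.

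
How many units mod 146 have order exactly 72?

24

φ(146) = φ(2)·φ(73) = 1·72 = 72 = 2^3 · 3^2.
(Z/146Z)^× is cyclic (|G| = 72); a cyclic group of order m has exactly φ(d) elements of each order d | m, and none otherwise.
72 = 2^3 · 3^2 divides 72, and φ(72) = 24.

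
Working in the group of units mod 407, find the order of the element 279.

180

Since 279 ∈ (Z/407Z)^×, its order divides φ(407) = φ(11·37) = (11−1)·(37−1) = 10·36 = 360 = 2^3 · 3^2 · 5.
Divisors of 360: 1, 2, 3, 4, 5, 6, 8, 9, 10, 12, 15, 18, 20, 24, 30, 36, 40, 45, 60, 72, 90, 120, 180, 360.
Compute 279^d (mod 407) for the divisors d until we hit 1:
279^1 ≡ 279 (mod 407)
279^2 ≡ 104 (mod 407)
279^3 ≡ 119 (mod 407)
279^4 ≡ 234 (mod 407)
279^5 ≡ 166 (mod 407)
279^6 ≡ 323 (mod 407)
279^8 ≡ 218 (mod 407)
279^9 ≡ 179 (mod 407)
279^10 ≡ 287 (mod 407)
279^12 ≡ 137 (mod 407)
279^15 ≡ 23 (mod 407)
279^18 ≡ 295 (mod 407)
279^20 ≡ 155 (mod 407)
279^24 ≡ 47 (mod 407)
279^30 ≡ 122 (mod 407)
279^36 ≡ 334 (mod 407)
279^40 ≡ 12 (mod 407)
279^45 ≡ 364 (mod 407)
279^60 ≡ 232 (mod 407)
279^72 ≡ 38 (mod 407)
279^90 ≡ 221 (mod 407)
279^120 ≡ 100 (mod 407)
279^180 ≡ 1 (mod 407) ✓
The smallest such exponent is 180, so the order of 279 is 180.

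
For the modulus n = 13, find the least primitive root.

2

φ(13) = 13 − 1 = 12 = 2^2 · 3.
g is a primitive root iff g^(12/q) ≢ 1 (mod 13) for each prime q ∈ {2, 3}.
g = 2: 2^6 ≡ 12; 2^4 ≡ 3 — none is 1, so 2 is a primitive root.
Hence the least primitive root of 13 is 2.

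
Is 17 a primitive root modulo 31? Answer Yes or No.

φ(31) = 31 − 1 = 30 = 2 · 3 · 5.
17 is a primitive root mod 31 iff 17^(φ(31)/q) ≢ 1 for every prime q | φ(31), i.e. q ∈ {2, 3, 5}.
17^15 ≡ 30 (mod 31)  [q = 2: ≢ 1 ✓]
17^10 ≡ 25 (mod 31)  [q = 3: ≢ 1 ✓]
17^6 ≡ 8 (mod 31)  [q = 5: ≢ 1 ✓]
None equal 1, so ord_31(17) = 30: 17 is a primitive root.

Yes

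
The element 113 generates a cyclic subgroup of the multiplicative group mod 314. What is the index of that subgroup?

4

ord(113) | φ(314) = φ(2)·φ(157) = 1·156 = 156 = 2^2 · 3 · 13.
Divisors of 156: 1, 2, 3, 4, 6, 12, 13, 26, 39, 52, 78, 156.
Compute 113^d (mod 314) for the divisors d until we hit 1:
113^1 ≡ 113 (mod 314)
113^2 ≡ 209 (mod 314)
113^3 ≡ 67 (mod 314)
113^4 ≡ 35 (mod 314)
113^6 ≡ 93 (mod 314)
113^12 ≡ 171 (mod 314)
113^13 ≡ 169 (mod 314)
113^26 ≡ 301 (mod 314)
113^39 ≡ 1 (mod 314) ✓
So ord_314(113) = 39, hence |⟨113⟩| = 39.
Index = |(Z/314Z)^×| / |⟨113⟩| = 156 / 39 = 4.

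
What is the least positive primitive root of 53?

φ(53) = 53 − 1 = 52 = 2^2 · 13.
g is a primitive root iff g^(52/q) ≢ 1 (mod 53) for each prime q ∈ {2, 13}.
g = 2: 2^26 ≡ 52; 2^4 ≡ 16 — none is 1, so 2 is a primitive root.
The smallest primitive root modulo 53 is 2.

2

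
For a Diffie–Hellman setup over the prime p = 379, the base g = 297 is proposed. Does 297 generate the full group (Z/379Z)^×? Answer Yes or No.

φ(379) = 379 − 1 = 378 = 2 · 3^3 · 7.
An element g generates (Z/379Z)^× iff g^(378/q) ≢ 1 (mod 379) for each prime q ∈ {2, 3, 7}.
297^189 ≡ 1 (mod 379)  [q = 2: ≡ 1 ✗]
297^126 ≡ 327 (mod 379)  [q = 3: ≢ 1 ✓]
297^54 ≡ 119 (mod 379)  [q = 7: ≢ 1 ✓]
Since 297^189 ≡ 1, the order of 297 divides 189 < 378, so 297 is not a primitive root.

No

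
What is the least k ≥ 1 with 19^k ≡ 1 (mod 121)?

110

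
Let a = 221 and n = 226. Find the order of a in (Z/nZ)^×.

112

By Lagrange's theorem, ord_226(221) divides φ(226) = φ(2)·φ(113) = 1·112 = 112 = 2^4 · 7.
Divisors of 112: 1, 2, 4, 7, 8, 14, 16, 28, 56, 112.
Test each divisor d:
221^1 ≡ 221 (mod 226)
221^2 ≡ 25 (mod 226)
221^4 ≡ 173 (mod 226)
221^7 ≡ 71 (mod 226)
221^8 ≡ 97 (mod 226)
221^14 ≡ 69 (mod 226)
221^16 ≡ 143 (mod 226)
221^28 ≡ 15 (mod 226)
221^56 ≡ 225 (mod 226)
221^112 ≡ 1 (mod 226) ✓
The smallest such exponent is 112, so the order of 221 is 112.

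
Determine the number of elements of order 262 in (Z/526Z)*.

130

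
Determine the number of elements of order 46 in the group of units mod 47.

22

φ(47) = 47 − 1 = 46 = 2 · 23.
Since (Z/47Z)^× is cyclic of order 46, the number of elements of order d is φ(d) when d | 46 and 0 otherwise.
46 = 2 · 23 divides 46, and φ(46) = 22.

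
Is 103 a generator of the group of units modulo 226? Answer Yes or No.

φ(226) = φ(2)·φ(113) = 1·112 = 112 = 2^4 · 7.
103 is a primitive root mod 226 iff 103^(φ(226)/q) ≢ 1 for every prime q | φ(226), i.e. q ∈ {2, 7}.
103^56 ≡ 225 (mod 226)  [q = 2: ≢ 1 ✓]
103^16 ≡ 219 (mod 226)  [q = 7: ≢ 1 ✓]
None equal 1, so ord_226(103) = 112: 103 is a primitive root.

Yes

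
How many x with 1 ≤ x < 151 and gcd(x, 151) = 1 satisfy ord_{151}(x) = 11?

0

φ(151) = 151 − 1 = 150 = 2 · 3 · 5^2.
(Z/151Z)^× is cyclic (|G| = 150); a cyclic group of order m has exactly φ(d) elements of each order d | m, and none otherwise.
11 does not divide 150, so no element of (Z/151Z)^× has order 11.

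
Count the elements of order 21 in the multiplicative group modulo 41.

0

φ(41) = 41 − 1 = 40 = 2^3 · 5.
Since (Z/41Z)^× is cyclic of order 40, the number of elements of order d is φ(d) when d | 40 and 0 otherwise.
Since 21 ∤ 40, the count is 0.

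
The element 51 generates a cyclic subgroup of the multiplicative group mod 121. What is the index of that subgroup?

1

The order of 51 must divide φ(121) = φ(11^2) = 11·(11−1) = 110 = 2 · 5 · 11.
Divisors of 110: 1, 2, 5, 10, 11, 22, 55, 110.
Evaluate successive powers at the divisors of 110:
51^1 ≡ 51
51^2 ≡ 60
51^5 ≡ 43
51^10 ≡ 34
51^11 ≡ 40
51^22 ≡ 27
51^55 ≡ 120
51^110 ≡ 1
The order of 51 is 110, so the subgroup it generates has 110 elements.
[(Z/121Z)^× : ⟨51⟩] = 110/110 = 1.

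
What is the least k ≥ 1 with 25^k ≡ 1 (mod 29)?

7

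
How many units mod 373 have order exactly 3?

2

φ(373) = 373 − 1 = 372 = 2^2 · 3 · 31.
(Z/373Z)^× is cyclic (|G| = 372); a cyclic group of order m has exactly φ(d) elements of each order d | m, and none otherwise.
3 | 372, and φ(3) = 3 − 1 = 2.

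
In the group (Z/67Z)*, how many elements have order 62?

0

φ(67) = 67 − 1 = 66 = 2 · 3 · 11.
(Z/67Z)^× is cyclic (|G| = 66); a cyclic group of order m has exactly φ(d) elements of each order d | m, and none otherwise.
Here 66 is not a multiple of 62, so there are no elements of order 62.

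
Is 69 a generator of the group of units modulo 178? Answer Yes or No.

No

φ(178) = φ(2)·φ(89) = 1·88 = 88 = 2^3 · 11.
An element g generates (Z/178Z)^× iff g^(88/q) ≢ 1 (mod 178) for each prime q ∈ {2, 11}.
69^44 ≡ 1 (mod 178)  [q = 2: ≡ 1 ✗]
69^8 ≡ 39 (mod 178)  [q = 11: ≢ 1 ✓]
Since 69^44 ≡ 1, the order of 69 divides 44 < 88, so 69 is not a primitive root.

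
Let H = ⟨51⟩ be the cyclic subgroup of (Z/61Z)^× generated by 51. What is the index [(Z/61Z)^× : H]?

1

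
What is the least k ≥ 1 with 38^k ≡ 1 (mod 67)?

6

By Lagrange's theorem, ord_67(38) divides φ(67) = 67 − 1 = 66 = 2 · 3 · 11.
Divisors of 66: 1, 2, 3, 6, 11, 22, 33, 66.
Evaluate successive powers at the divisors of 66:
38^1 ≡ 38
38^2 ≡ 37
38^3 ≡ 66
38^6 ≡ 1
Therefore the multiplicative order of 38 modulo 67 is 6.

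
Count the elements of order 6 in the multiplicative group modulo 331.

φ(331) = 331 − 1 = 330 = 2 · 3 · 5 · 11.
Since (Z/331Z)^× is cyclic of order 330, the number of elements of order d is φ(d) when d | 330 and 0 otherwise.
6 = 2 · 3 divides 330, and φ(6) = 2.

2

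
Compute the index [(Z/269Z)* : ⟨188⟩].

By Lagrange's theorem, ord_269(188) divides φ(269) = 269 − 1 = 268 = 2^2 · 67.
Divisors of 268: 1, 2, 4, 67, 134, 268.
Check 188^d mod 269 for each divisor in increasing order:
188^1 ≡ 188
188^2 ≡ 105
188^4 ≡ 265
188^67 ≡ 268
188^134 ≡ 1
Thus |⟨188⟩| = ord(188) = 134.
Index = |(Z/269Z)^×| / |⟨188⟩| = 268 / 134 = 2.

2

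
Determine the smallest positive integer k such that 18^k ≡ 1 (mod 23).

11

The order of 18 must divide φ(23) = 23 − 1 = 22 = 2 · 11.
Divisors of 22: 1, 2, 11, 22.
Check 18^d mod 23 for each divisor in increasing order:
18^1 ≡ 18 (mod 23)
18^2 ≡ 2 (mod 23)
18^11 ≡ 1 (mod 23) ✓
Therefore the multiplicative order of 18 modulo 23 is 11.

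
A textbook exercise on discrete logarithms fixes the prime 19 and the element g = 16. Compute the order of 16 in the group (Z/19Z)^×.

By Lagrange's theorem, ord_19(16) divides φ(19) = 19 − 1 = 18 = 2 · 3^2.
Divisors of 18: 1, 2, 3, 6, 9, 18.
Evaluate successive powers at the divisors of 18:
16^1 ≡ 16 (mod 19)
16^2 ≡ 9 (mod 19)
16^3 ≡ 11 (mod 19)
16^6 ≡ 7 (mod 19)
16^9 ≡ 1 (mod 19) ✓
So ord_19(16) = 9.

9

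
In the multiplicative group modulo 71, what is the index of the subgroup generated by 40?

2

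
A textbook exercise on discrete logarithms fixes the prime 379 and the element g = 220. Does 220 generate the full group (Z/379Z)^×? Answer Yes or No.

No

φ(379) = 379 − 1 = 378 = 2 · 3^3 · 7.
220 is a primitive root mod 379 iff 220^(φ(379)/q) ≢ 1 for every prime q | φ(379), i.e. q ∈ {2, 3, 7}.
220^189 ≡ 378 (mod 379)  [q = 2: ≢ 1 ✓]
220^126 ≡ 1 (mod 379)  [q = 3: ≡ 1 ✗]
220^54 ≡ 94 (mod 379)  [q = 7: ≢ 1 ✓]
220^126 ≡ 1 shows ord(220) | 126, strictly less than φ(379); not a primitive root.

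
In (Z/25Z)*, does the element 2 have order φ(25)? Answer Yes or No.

Yes

φ(25) = φ(5^2) = 5·(5−1) = 20 = 2^2 · 5.
An element g generates (Z/25Z)^× iff g^(20/q) ≢ 1 (mod 25) for each prime q ∈ {2, 5}.
2^10 ≡ 24 (mod 25)  [q = 2: ≢ 1 ✓]
2^4 ≡ 16 (mod 25)  [q = 5: ≢ 1 ✓]
None equal 1, so ord_25(2) = 20: 2 is a primitive root.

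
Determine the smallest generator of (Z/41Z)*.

6

φ(41) = 41 − 1 = 40 = 2^3 · 5.
g is a primitive root iff g^(40/q) ≢ 1 (mod 41) for each prime q ∈ {2, 5}.
g = 2: 2^20 ≡ 1 — hits 1, so not a primitive root.
g = 3: 3^20 ≡ 40; 3^8 ≡ 1 — hits 1, so not a primitive root.
g = 4: 4^20 ≡ 1 — hits 1, so not a primitive root.
g = 5: 5^20 ≡ 1 — hits 1, so not a primitive root.
g = 6: 6^20 ≡ 40; 6^8 ≡ 10 — none is 1, so 6 is a primitive root.
So 6 is the smallest generator of (Z/41Z)^×.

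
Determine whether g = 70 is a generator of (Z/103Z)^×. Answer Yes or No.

φ(103) = 103 − 1 = 102 = 2 · 3 · 17.
Test 70^(102/q) mod 103 for each prime factor q of 102:
70^51 ≡ 102 (mod 103)  [q = 2: ≢ 1 ✓]
70^34 ≡ 56 (mod 103)  [q = 3: ≢ 1 ✓]
70^6 ≡ 100 (mod 103)  [q = 17: ≢ 1 ✓]
Every test exponent gives a nontrivial residue, hence 70 generates the full group.

Yes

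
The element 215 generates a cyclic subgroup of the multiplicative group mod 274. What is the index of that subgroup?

Since 215 ∈ (Z/274Z)^×, its order divides φ(274) = φ(2)·φ(137) = 1·136 = 136 = 2^3 · 17.
Divisors of 136: 1, 2, 4, 8, 17, 34, 68, 136.
Compute 215^d (mod 274) for the divisors d until we hit 1:
215^1 ≡ 215 (mod 274)
215^2 ≡ 193 (mod 274)
215^4 ≡ 259 (mod 274)
215^8 ≡ 225 (mod 274)
215^17 ≡ 273 (mod 274)
215^34 ≡ 1 (mod 274) ✓
The order of 215 is 34, so the subgroup it generates has 34 elements.
Index = |(Z/274Z)^×| / |⟨215⟩| = 136 / 34 = 4.

4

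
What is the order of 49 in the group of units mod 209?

15

The order of 49 must divide φ(209) = φ(11·19) = (11−1)·(19−1) = 10·18 = 180 = 2^2 · 3^2 · 5.
Divisors of 180: 1, 2, 3, 4, 5, 6, 9, 10, 12, 15, 18, 20, 30, 36, 45, 60, 90, 180.
Compute 49^d (mod 209) for the divisors d until we hit 1:
49^1 ≡ 49 (mod 209)
49^2 ≡ 102 (mod 209)
49^3 ≡ 191 (mod 209)
49^4 ≡ 163 (mod 209)
49^5 ≡ 45 (mod 209)
49^6 ≡ 115 (mod 209)
49^9 ≡ 20 (mod 209)
49^10 ≡ 144 (mod 209)
49^12 ≡ 58 (mod 209)
49^15 ≡ 1 (mod 209) ✓
The smallest such exponent is 15, so the order of 49 is 15.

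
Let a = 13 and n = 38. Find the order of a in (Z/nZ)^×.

ord(13) | φ(38) = φ(2)·φ(19) = 1·18 = 18 = 2 · 3^2.
Divisors of 18: 1, 2, 3, 6, 9, 18.
Test each divisor d:
13^1 ≡ 13 (mod 38)
13^2 ≡ 17 (mod 38)
13^3 ≡ 31 (mod 38)
13^6 ≡ 11 (mod 38)
13^9 ≡ 37 (mod 38)
13^18 ≡ 1 (mod 38) ✓
The smallest such exponent is 18, so the order of 13 is 18.

18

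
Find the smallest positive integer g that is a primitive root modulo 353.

φ(353) = 353 − 1 = 352 = 2^5 · 11.
g is a primitive root iff g^(352/q) ≢ 1 (mod 353) for each prime q ∈ {2, 11}.
g = 2: 2^176 ≡ 1 — hits 1, so not a primitive root.
g = 3: 3^176 ≡ 352; 3^32 ≡ 140 — none is 1, so 3 is a primitive root.
The smallest primitive root modulo 353 is 3.

3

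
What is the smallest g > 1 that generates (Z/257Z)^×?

3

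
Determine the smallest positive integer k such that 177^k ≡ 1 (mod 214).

106

ord(177) | φ(214) = φ(2)·φ(107) = 1·106 = 106 = 2 · 53.
Divisors of 106: 1, 2, 53, 106.
Compute 177^d (mod 214) for the divisors d until we hit 1:
177^1 ≡ 177 (mod 214)
177^2 ≡ 85 (mod 214)
177^53 ≡ 213 (mod 214)
177^106 ≡ 1 (mod 214) ✓
Hence ord(177) = 106.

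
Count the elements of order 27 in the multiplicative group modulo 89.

0

φ(89) = 89 − 1 = 88 = 2^3 · 11.
(Z/89Z)^× is cyclic (|G| = 88); a cyclic group of order m has exactly φ(d) elements of each order d | m, and none otherwise.
Since 27 ∤ 88, the count is 0.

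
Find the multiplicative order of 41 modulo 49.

ord(41) | φ(49) = φ(7^2) = 7·(7−1) = 42 = 2 · 3 · 7.
Divisors of 42: 1, 2, 3, 6, 7, 14, 21, 42.
Evaluate successive powers at the divisors of 42:
41^1 ≡ 41 (mod 49)
41^2 ≡ 15 (mod 49)
41^3 ≡ 27 (mod 49)
41^6 ≡ 43 (mod 49)
41^7 ≡ 48 (mod 49)
41^14 ≡ 1 (mod 49) ✓
Therefore the multiplicative order of 41 modulo 49 is 14.

14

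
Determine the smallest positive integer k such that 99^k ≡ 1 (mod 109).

ord(99) | φ(109) = 109 − 1 = 108 = 2^2 · 3^3.
Divisors of 108: 1, 2, 3, 4, 6, 9, 12, 18, 27, 36, 54, 108.
Check 99^d mod 109 for each divisor in increasing order:
99^1 ≡ 99 (mod 109)
99^2 ≡ 100 (mod 109)
99^3 ≡ 90 (mod 109)
99^4 ≡ 81 (mod 109)
99^6 ≡ 34 (mod 109)
99^9 ≡ 8 (mod 109)
99^12 ≡ 66 (mod 109)
99^18 ≡ 64 (mod 109)
99^27 ≡ 76 (mod 109)
99^36 ≡ 63 (mod 109)
99^54 ≡ 108 (mod 109)
99^108 ≡ 1 (mod 109) ✓
Therefore the multiplicative order of 99 modulo 109 is 108.

108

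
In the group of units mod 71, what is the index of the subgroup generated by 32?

Since 32 ∈ (Z/71Z)^×, its order divides φ(71) = 71 − 1 = 70 = 2 · 5 · 7.
Divisors of 70: 1, 2, 5, 7, 10, 14, 35, 70.
Evaluate successive powers at the divisors of 70:
32^1 ≡ 32 (mod 71)
32^2 ≡ 30 (mod 71)
32^5 ≡ 45 (mod 71)
32^7 ≡ 1 (mod 71) ✓
The order of 32 is 7, so the subgroup it generates has 7 elements.
The index is φ(71) / ord(32) = 70 / 7 = 10.

10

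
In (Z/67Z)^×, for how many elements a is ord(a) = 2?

φ(67) = 67 − 1 = 66 = 2 · 3 · 11.
(Z/67Z)^× is cyclic (|G| = 66); a cyclic group of order m has exactly φ(d) elements of each order d | m, and none otherwise.
2 | 66, and φ(2) = 2 − 1 = 1.

1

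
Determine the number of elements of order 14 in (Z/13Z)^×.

0

φ(13) = 13 − 1 = 12 = 2^2 · 3.
Since (Z/13Z)^× is cyclic of order 12, the number of elements of order d is φ(d) when d | 12 and 0 otherwise.
Since 14 ∤ 12, the count is 0.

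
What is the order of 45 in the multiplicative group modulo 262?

Since 45 ∈ (Z/262Z)^×, its order divides φ(262) = φ(2)·φ(131) = 1·130 = 130 = 2 · 5 · 13.
Divisors of 130: 1, 2, 5, 10, 13, 26, 65, 130.
Evaluate successive powers at the divisors of 130:
45^1 ≡ 45 (mod 262)
45^2 ≡ 191 (mod 262)
45^5 ≡ 215 (mod 262)
45^10 ≡ 113 (mod 262)
45^13 ≡ 1 (mod 262) ✓
Hence ord(45) = 13.

13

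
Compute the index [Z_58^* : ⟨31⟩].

ord(31) | φ(58) = φ(2)·φ(29) = 1·28 = 28 = 2^2 · 7.
Divisors of 28: 1, 2, 4, 7, 14, 28.
Compute 31^d (mod 58) for the divisors d until we hit 1:
31^1 ≡ 31 (mod 58)
31^2 ≡ 33 (mod 58)
31^4 ≡ 45 (mod 58)
31^7 ≡ 41 (mod 58)
31^14 ≡ 57 (mod 58)
31^28 ≡ 1 (mod 58) ✓
The order of 31 is 28, so the subgroup it generates has 28 elements.
[(Z/58Z)^× : ⟨31⟩] = 28/28 = 1.

1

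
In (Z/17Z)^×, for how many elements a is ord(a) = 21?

φ(17) = 17 − 1 = 16 = 2^4.
In a cyclic group of order 16, there are φ(d) elements of order d for each divisor d of 16, and zero for non-divisors.
Here 16 is not a multiple of 21, so there are no elements of order 21.

0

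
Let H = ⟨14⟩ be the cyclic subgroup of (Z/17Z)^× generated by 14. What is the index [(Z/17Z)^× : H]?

The order of 14 must divide φ(17) = 17 − 1 = 16 = 2^4.
Divisors of 16: 1, 2, 4, 8, 16.
Check 14^d mod 17 for each divisor in increasing order:
14^1 ≡ 14 (mod 17)
14^2 ≡ 9 (mod 17)
14^4 ≡ 13 (mod 17)
14^8 ≡ 16 (mod 17)
14^16 ≡ 1 (mod 17) ✓
So ord_17(14) = 16, hence |⟨14⟩| = 16.
Index = |(Z/17Z)^×| / |⟨14⟩| = 16 / 16 = 1.

1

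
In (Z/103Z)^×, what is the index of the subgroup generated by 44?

1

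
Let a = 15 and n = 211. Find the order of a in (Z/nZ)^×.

6

The order of 15 must divide φ(211) = 211 − 1 = 210 = 2 · 3 · 5 · 7.
Divisors of 210: 1, 2, 3, 5, 6, 7, 10, 14, 15, 21, 30, 35, 42, 70, 105, 210.
Test each divisor d:
15^1 ≡ 15 (mod 211)
15^2 ≡ 14 (mod 211)
15^3 ≡ 210 (mod 211)
15^5 ≡ 197 (mod 211)
15^6 ≡ 1 (mod 211) ✓
So ord_211(15) = 6.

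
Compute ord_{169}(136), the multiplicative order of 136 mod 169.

156

By Lagrange's theorem, ord_169(136) divides φ(169) = φ(13^2) = 13·(13−1) = 156 = 2^2 · 3 · 13.
Divisors of 156: 1, 2, 3, 4, 6, 12, 13, 26, 39, 52, 78, 156.
Check 136^d mod 169 for each divisor in increasing order:
136^1 ≡ 136 (mod 169)
136^2 ≡ 75 (mod 169)
136^3 ≡ 60 (mod 169)
136^4 ≡ 48 (mod 169)
136^6 ≡ 51 (mod 169)
136^12 ≡ 66 (mod 169)
136^13 ≡ 19 (mod 169)
136^26 ≡ 23 (mod 169)
136^39 ≡ 99 (mod 169)
136^52 ≡ 22 (mod 169)
136^78 ≡ 168 (mod 169)
136^156 ≡ 1 (mod 169) ✓
The smallest such exponent is 156, so the order of 136 is 156.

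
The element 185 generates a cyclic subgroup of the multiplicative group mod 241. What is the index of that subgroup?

1

Since 185 ∈ (Z/241Z)^×, its order divides φ(241) = 241 − 1 = 240 = 2^4 · 3 · 5.
Divisors of 240: 1, 2, 3, 4, 5, 6, 8, 10, 12, 15, 16, 20, 24, 30, 40, 48, 60, 80, 120, 240.
Check 185^d mod 241 for each divisor in increasing order:
185^1 ≡ 185
185^2 ≡ 3
185^3 ≡ 73
185^4 ≡ 9
185^5 ≡ 219
185^6 ≡ 27
185^8 ≡ 81
185^10 ≡ 2
185^12 ≡ 6
185^15 ≡ 197
185^16 ≡ 54
185^20 ≡ 4
185^24 ≡ 36
185^30 ≡ 8
185^40 ≡ 16
185^48 ≡ 91
185^60 ≡ 64
185^80 ≡ 15
185^120 ≡ 240
185^240 ≡ 1
So ord_241(185) = 240, hence |⟨185⟩| = 240.
[(Z/241Z)^× : ⟨185⟩] = 240/240 = 1.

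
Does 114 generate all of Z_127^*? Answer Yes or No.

φ(127) = 127 − 1 = 126 = 2 · 3^2 · 7.
It suffices to check that the order of 114 is not a proper divisor of 126: compute 114^(126/q) for q ∈ {2, 3, 7}.
114^63 ≡ 126 (mod 127)  [q = 2: ≢ 1 ✓]
114^42 ≡ 107 (mod 127)  [q = 3: ≢ 1 ✓]
114^18 ≡ 64 (mod 127)  [q = 7: ≢ 1 ✓]
All checks pass, so 114 has order 126 and is a primitive root modulo 127.

Yes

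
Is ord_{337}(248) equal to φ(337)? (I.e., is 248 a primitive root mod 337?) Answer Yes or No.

Yes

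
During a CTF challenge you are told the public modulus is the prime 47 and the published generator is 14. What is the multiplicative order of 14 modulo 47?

23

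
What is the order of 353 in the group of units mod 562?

140

The order of 353 must divide φ(562) = φ(2)·φ(281) = 1·280 = 280 = 2^3 · 5 · 7.
Divisors of 280: 1, 2, 4, 5, 7, 8, 10, 14, 20, 28, 35, 40, 56, 70, 140, 280.
Compute 353^d (mod 562) for the divisors d until we hit 1:
353^1 ≡ 353 (mod 562)
353^2 ≡ 407 (mod 562)
353^4 ≡ 421 (mod 562)
353^5 ≡ 245 (mod 562)
353^7 ≡ 241 (mod 562)
353^8 ≡ 211 (mod 562)
353^10 ≡ 453 (mod 562)
353^14 ≡ 195 (mod 562)
353^20 ≡ 79 (mod 562)
353^28 ≡ 371 (mod 562)
353^35 ≡ 53 (mod 562)
353^40 ≡ 59 (mod 562)
353^56 ≡ 513 (mod 562)
353^70 ≡ 561 (mod 562)
353^140 ≡ 1 (mod 562) ✓
Hence ord(353) = 140.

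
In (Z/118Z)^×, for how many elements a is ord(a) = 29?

28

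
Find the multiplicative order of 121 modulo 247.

By Lagrange's theorem, ord_247(121) divides φ(247) = φ(13·19) = (13−1)·(19−1) = 12·18 = 216 = 2^3 · 3^3.
Divisors of 216: 1, 2, 3, 4, 6, 8, 9, 12, 18, 24, 27, 36, 54, 72, 108, 216.
Test each divisor d:
121^1 ≡ 121 (mod 247)
121^2 ≡ 68 (mod 247)
121^3 ≡ 77 (mod 247)
121^4 ≡ 178 (mod 247)
121^6 ≡ 1 (mod 247) ✓
So ord_247(121) = 6.

6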